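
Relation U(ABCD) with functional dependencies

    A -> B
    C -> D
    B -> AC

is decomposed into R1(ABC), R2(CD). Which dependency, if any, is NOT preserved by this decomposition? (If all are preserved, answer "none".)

none

A → B lies within R1.
C → D lies within R2.
B → AC lies within R1.
Every dependency is enforceable on the fragments, so the decomposition is dependency-preserving.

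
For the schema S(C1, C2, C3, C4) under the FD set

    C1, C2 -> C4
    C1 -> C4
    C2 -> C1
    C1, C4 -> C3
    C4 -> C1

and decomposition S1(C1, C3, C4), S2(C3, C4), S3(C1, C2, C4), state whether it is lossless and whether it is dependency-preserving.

Lossless test (chase): Rows 1 and 3 agree on C1, C4; apply C1, C4→C3 and equate their C3 entries. Rows 1 and 2 agree on C4; apply C4→C1 and equate their C1 entries. Row 3 is now all distinguished symbols — the join is lossless.
Dependency preservation: every FD's attributes lie within a single fragment, so each can be enforced locally — preserved.

lossless and dependency-preserving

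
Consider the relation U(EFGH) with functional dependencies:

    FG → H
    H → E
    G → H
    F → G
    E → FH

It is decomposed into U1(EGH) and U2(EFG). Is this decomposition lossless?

Common attributes: U1 ∩ U2 = {EG}.
Closure of {EG}: G → H applies, adding H; E → FH applies, adding F. So (EG)⁺ = {EFGH}.
This closure contains every attribute of U1, so U1 ∩ U2 → U1. The join is lossless.

Yes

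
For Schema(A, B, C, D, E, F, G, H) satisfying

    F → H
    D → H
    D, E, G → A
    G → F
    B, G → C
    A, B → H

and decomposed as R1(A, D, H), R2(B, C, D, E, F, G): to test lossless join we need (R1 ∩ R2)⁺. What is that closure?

R1 ∩ R2 = {D}.
D → H applies, adding H
Closure: {D, H}.

D, H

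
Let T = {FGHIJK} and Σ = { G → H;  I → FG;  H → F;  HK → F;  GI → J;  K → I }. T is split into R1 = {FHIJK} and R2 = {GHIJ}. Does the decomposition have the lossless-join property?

Yes

Common attributes: R1 ∩ R2 = {HIJ}.
Closure of {HIJ}: I → FG applies, adding FG. So (HIJ)⁺ = {FGHIJ}.
This closure contains every attribute of R2, so R1 ∩ R2 → R2. The join is lossless.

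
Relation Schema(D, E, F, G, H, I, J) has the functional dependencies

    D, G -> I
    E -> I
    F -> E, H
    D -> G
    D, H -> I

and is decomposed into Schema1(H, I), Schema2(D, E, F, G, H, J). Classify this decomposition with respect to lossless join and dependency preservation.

lossy and not dependency-preserving

Lossless test: (H)⁺ = {H}, which is a superkey of neither fragment — lossy.
Dependency preservation: the restricted closure of {D, G} across the fragments never reaches {I}, so D, G → I cannot be enforced without a join — not preserved.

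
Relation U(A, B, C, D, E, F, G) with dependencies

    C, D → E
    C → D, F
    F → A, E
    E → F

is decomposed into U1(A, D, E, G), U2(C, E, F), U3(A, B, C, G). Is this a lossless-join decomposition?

Chase test. Columns are A, B, C, D, E, F, G; row i has aⱼ where attribute j ∈ Ui, else bᵢⱼ.
Initial tableau (one row per fragment):
  row 1: a1 b12 b13 a4 a5 b16 a7
  row 2: b21 b22 a3 b24 a5 a6 b27
  row 3: a1 a2 a3 b34 b35 b36 a7
Rows 2 and 3 agree on C; apply C→D, F and equate their D, F entries.
Rows 2 and 3 agree on F; apply F→A, E and equate their A, E entries.
Rows 1 and 2 agree on E; apply E→F and equate their F entries.
No row becomes fully distinguished — the join is lossy.

No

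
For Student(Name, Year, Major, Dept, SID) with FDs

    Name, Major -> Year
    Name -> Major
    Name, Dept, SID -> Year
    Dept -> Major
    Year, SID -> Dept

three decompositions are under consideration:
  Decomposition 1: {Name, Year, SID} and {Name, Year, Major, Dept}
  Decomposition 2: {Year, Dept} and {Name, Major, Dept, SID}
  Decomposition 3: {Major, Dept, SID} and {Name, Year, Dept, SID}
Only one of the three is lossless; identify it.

Decomposition 3

Decomposition 1: common = {Name, Year}, closure = {Name, Year, Major} → lossy.
Decomposition 2: common = {Dept}, closure = {Major, Dept} → lossy.
Decomposition 3: common = {Dept, SID}, closure = {Major, Dept, SID} → lossless.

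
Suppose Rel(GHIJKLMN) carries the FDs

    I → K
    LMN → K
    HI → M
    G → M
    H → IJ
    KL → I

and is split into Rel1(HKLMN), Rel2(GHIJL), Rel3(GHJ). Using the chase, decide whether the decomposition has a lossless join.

No

Chase test. Columns are GHIJKLMN; row i has aⱼ where attribute j ∈ Reli, else bᵢⱼ.
Initial tableau (one row per fragment):
  row 1: b11 a2 b13 b14 a5 a6 a7 a8
  row 2: a1 a2 a3 a4 b25 a6 b27 b28
  row 3: a1 a2 b33 a4 b35 b36 b37 b38
Rows 2 and 3 agree on G; apply G→M and equate their M entries.
Rows 1 and 2 agree on H; apply H→IJ and equate their IJ entries.
Rows 1 and 3 agree on H; apply H→IJ and equate their IJ entries.
Rows 1 and 2 agree on I; apply I→K and equate their K entries.
Rows 1 and 3 agree on I; apply I→K and equate their K entries.
Rows 1 and 2 agree on HI; apply HI→M and equate their M entries.
No row becomes fully distinguished — the join is lossy.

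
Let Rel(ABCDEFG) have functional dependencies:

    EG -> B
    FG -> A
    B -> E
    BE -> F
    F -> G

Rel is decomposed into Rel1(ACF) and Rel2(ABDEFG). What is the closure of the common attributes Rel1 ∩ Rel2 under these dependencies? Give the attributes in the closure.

Rel1 ∩ Rel2 = {AF}.
F → G applies, adding G
Closure: {AFG}.

AFG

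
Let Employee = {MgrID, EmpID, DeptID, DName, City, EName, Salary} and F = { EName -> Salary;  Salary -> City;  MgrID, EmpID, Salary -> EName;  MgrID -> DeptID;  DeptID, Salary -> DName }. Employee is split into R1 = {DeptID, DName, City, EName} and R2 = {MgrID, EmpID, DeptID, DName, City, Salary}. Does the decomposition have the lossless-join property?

Common attributes: R1 ∩ R2 = {DeptID, DName, City}.
No dependency enlarges {DeptID, DName, City}, so (DeptID, DName, City)⁺ = {DeptID, DName, City}.
The closure contains neither all of R1 = {DeptID, DName, City, EName} nor all of R2 = {MgrID, EmpID, DeptID, DName, City, Salary}, so the common attributes are not a superkey of either fragment. The join is lossy.

No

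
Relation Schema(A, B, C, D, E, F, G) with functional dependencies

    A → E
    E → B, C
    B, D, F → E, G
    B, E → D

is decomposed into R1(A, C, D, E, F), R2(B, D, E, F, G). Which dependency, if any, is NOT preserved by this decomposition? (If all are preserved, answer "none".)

A → E lies within R1.
E → B, C: restricted closure across fragments reaches B, C.
B, D, F → E, G lies within R2.
B, E → D lies within R2.
Every dependency is enforceable on the fragments, so the decomposition is dependency-preserving.

none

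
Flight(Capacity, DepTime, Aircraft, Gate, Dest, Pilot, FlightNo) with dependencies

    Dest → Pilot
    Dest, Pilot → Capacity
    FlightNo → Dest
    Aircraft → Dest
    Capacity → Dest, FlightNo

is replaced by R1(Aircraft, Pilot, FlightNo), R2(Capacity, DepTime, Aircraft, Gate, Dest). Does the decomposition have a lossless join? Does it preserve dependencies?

lossless but not dependency-preserving

Lossless test: (Aircraft)⁺ = {Capacity, Aircraft, Dest, Pilot, FlightNo}, which contains all of one fragment — lossless.
Dependency preservation: the restricted closure of {Dest} across the fragments never reaches {Pilot}, so Dest → Pilot cannot be enforced without a join — not preserved.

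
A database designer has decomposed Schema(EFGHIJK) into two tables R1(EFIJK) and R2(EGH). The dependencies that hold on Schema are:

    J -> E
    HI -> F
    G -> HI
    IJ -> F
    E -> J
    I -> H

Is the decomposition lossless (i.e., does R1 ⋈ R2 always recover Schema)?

Common attributes: R1 ∩ R2 = {E}.
Closure of {E}: E → J applies, adding J. So (E)⁺ = {EJ}.
The closure contains neither all of R1 = {EFIJK} nor all of R2 = {EGH}, so the common attributes are not a superkey of either fragment. The join is lossy.

No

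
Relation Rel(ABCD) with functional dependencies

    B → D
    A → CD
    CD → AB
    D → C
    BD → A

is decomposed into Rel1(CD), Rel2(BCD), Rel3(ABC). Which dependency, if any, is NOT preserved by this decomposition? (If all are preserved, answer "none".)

B → D lies within Rel2.
A → CD: restricted closure across fragments reaches CD.
CD → AB: restricted closure across fragments reaches AB.
D → C lies within Rel1.
BD → A: restricted closure across fragments reaches A.
Every dependency is enforceable on the fragments, so the decomposition is dependency-preserving.

none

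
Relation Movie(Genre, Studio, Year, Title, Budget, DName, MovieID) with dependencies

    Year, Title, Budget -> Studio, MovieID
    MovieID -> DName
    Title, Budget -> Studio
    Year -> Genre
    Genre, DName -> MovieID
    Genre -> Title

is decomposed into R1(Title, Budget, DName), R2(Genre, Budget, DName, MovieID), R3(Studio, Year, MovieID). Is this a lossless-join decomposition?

Chase test. Columns are Genre, Studio, Year, Title, Budget, DName, MovieID; row i has aⱼ where attribute j ∈ Ri, else bᵢⱼ.
Initial tableau (one row per fragment):
  row 1: b11 b12 b13 a4 a5 a6 b17
  row 2: a1 b22 b23 b24 a5 a6 a7
  row 3: b31 a2 a3 b34 b35 b36 a7
Rows 2 and 3 agree on MovieID; apply MovieID→DName and equate their DName entries.
No row becomes fully distinguished — the join is lossy.

No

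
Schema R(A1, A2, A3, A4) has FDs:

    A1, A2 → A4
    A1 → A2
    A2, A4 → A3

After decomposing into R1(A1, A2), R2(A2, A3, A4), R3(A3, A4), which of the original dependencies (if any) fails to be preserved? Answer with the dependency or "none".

Check A1, A2 → A4: no single fragment contains all of {A1, A2, A4}, and the restricted closure of {A1, A2} across the fragments never reaches {A4}.
A1 → A2 is preserved.
A2, A4 → A3 is preserved.

A1, A2 → A4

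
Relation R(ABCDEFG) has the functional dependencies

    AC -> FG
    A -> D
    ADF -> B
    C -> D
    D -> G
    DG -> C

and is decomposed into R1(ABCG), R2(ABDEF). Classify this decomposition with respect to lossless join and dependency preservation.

lossless but not dependency-preserving

Lossless test: (AB)⁺ = {ABCDFG}, which contains all of one fragment — lossless.
Dependency preservation: the restricted closure of {C} across the fragments never reaches {D}, so C → D cannot be enforced without a join — not preserved.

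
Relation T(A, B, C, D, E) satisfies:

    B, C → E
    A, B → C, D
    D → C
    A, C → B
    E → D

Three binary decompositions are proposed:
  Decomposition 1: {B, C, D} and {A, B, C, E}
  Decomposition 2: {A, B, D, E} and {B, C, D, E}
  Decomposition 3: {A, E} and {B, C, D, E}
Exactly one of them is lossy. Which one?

Decomposition 3

Decomposition 1: common = {B, C}, closure = {B, C, D, E} → lossless.
Decomposition 2: common = {B, D, E}, closure = {B, C, D, E} → lossless.
Decomposition 3: common = {E}, closure = {C, D, E} → lossy.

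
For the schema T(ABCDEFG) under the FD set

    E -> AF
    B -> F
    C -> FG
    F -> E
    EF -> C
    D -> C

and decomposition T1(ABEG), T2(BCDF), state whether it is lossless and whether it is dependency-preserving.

Lossless test: (B)⁺ = {ABCEFG}, which contains all of one fragment — lossless.
Dependency preservation: the restricted closure of {E} across the fragments never reaches {AF}, so E → AF cannot be enforced without a join — not preserved.

lossless but not dependency-preserving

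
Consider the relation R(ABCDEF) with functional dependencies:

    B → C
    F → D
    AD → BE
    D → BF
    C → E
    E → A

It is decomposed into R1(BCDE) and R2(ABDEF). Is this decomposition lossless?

Common attributes: R1 ∩ R2 = {BDE}.
Closure of {BDE}: B → C applies, adding C; D → BF applies, adding F; E → A applies, adding A. So (BDE)⁺ = {ABCDEF}.
This closure contains every attribute of R1, so R1 ∩ R2 → R1. The join is lossless.

Yes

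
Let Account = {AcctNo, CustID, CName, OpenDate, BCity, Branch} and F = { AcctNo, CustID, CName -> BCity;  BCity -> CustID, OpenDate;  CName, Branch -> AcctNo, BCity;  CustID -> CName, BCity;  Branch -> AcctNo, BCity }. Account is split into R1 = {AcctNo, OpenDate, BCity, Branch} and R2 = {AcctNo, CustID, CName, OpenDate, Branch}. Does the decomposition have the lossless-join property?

Yes

Common attributes: R1 ∩ R2 = {AcctNo, OpenDate, Branch}.
Closure of {AcctNo, OpenDate, Branch}: Branch → AcctNo, BCity applies, adding BCity; BCity → CustID, OpenDate applies, adding CustID; CustID → CName, BCity applies, adding CName. So (AcctNo, OpenDate, Branch)⁺ = {AcctNo, CustID, CName, OpenDate, BCity, Branch}.
This closure contains every attribute of R1, so R1 ∩ R2 → R1. The join is lossless.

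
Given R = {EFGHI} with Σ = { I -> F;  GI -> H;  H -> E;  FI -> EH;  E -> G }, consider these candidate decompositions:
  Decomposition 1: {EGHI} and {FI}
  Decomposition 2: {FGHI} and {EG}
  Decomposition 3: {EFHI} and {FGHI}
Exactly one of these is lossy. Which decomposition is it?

Decomposition 1: common = {I}, closure = {EFGHI} → lossless.
Decomposition 2: common = {G}, closure = {G} → lossy.
Decomposition 3: common = {FHI}, closure = {EFGHI} → lossless.

Decomposition 2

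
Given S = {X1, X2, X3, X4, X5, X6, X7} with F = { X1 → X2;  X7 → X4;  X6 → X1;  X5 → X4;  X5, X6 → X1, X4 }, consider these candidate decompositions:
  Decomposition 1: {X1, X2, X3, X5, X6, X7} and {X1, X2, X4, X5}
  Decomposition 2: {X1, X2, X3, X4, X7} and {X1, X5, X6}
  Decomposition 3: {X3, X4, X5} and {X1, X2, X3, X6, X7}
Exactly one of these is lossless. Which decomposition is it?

Decomposition 1

Decomposition 1: common = {X1, X2, X5}, closure = {X1, X2, X4, X5} → lossless.
Decomposition 2: common = {X1}, closure = {X1, X2} → lossy.
Decomposition 3: common = {X3}, closure = {X3} → lossy.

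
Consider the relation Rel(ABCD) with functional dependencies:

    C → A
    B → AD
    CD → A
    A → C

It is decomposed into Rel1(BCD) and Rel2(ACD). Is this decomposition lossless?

Yes

Common attributes: Rel1 ∩ Rel2 = {CD}.
Closure of {CD}: C → A applies, adding A. So (CD)⁺ = {ACD}.
This closure contains every attribute of Rel2, so Rel1 ∩ Rel2 → Rel2. The join is lossless.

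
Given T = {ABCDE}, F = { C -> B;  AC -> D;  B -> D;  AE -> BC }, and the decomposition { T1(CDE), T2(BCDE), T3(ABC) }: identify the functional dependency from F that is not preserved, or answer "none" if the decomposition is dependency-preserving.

AE -> BC

Check AE → BC: no single fragment contains all of {ABCE}, and the restricted closure of {AE} across the fragments never reaches {BC}.
C → B is preserved.
AC → D is preserved.
B → D is preserved.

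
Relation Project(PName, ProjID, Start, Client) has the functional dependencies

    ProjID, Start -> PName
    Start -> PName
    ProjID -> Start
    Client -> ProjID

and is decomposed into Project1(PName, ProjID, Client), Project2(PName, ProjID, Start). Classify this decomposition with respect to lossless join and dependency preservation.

Lossless test: (PName, ProjID)⁺ = {PName, ProjID, Start}, which contains all of one fragment — lossless.
Dependency preservation: every FD's attributes lie within a single fragment, so each can be enforced locally — preserved.

lossless and dependency-preserving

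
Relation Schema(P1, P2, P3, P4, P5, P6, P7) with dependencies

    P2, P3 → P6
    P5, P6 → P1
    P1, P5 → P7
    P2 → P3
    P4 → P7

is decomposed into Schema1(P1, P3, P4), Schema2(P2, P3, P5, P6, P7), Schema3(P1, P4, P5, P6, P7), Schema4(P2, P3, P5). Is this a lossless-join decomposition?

No

Chase test. Columns are P1, P2, P3, P4, P5, P6, P7; row i has aⱼ where attribute j ∈ Schemai, else bᵢⱼ.
Initial tableau (one row per fragment):
  row 1: a1 b12 a3 a4 b15 b16 b17
  row 2: b21 a2 a3 b24 a5 a6 a7
  row 3: a1 b32 b33 a4 a5 a6 a7
  row 4: b41 a2 a3 b44 a5 b46 b47
Rows 2 and 4 agree on P2, P3; apply P2, P3→P6 and equate their P6 entries.
Rows 2 and 3 agree on P5, P6; apply P5, P6→P1 and equate their P1 entries.
Rows 2 and 4 agree on P5, P6; apply P5, P6→P1 and equate their P1 entries.
Rows 2 and 4 agree on P1, P5; apply P1, P5→P7 and equate their P7 entries.
Rows 1 and 3 agree on P4; apply P4→P7 and equate their P7 entries.
No row becomes fully distinguished — the join is lossy.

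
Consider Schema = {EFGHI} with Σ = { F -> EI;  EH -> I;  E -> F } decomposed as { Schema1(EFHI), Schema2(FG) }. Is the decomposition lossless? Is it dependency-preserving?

lossy but dependency-preserving

Lossless test: (F)⁺ = {EFI}, which is a superkey of neither fragment — lossy.
Dependency preservation: every FD's attributes lie within a single fragment, so each can be enforced locally — preserved.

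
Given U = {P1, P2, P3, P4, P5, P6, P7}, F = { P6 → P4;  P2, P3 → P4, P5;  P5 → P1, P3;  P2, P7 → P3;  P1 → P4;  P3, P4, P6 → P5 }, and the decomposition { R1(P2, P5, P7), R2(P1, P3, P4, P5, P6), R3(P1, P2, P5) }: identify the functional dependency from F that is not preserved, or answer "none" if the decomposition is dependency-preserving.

Check P2, P3 → P4, P5: no single fragment contains all of {P2, P3, P4, P5}, and the restricted closure of {P2, P3} across the fragments never reaches {P4, P5}.
P6 → P4 is preserved.
P5 → P1, P3 is preserved.
P2, P7 → P3 is preserved.
P1 → P4 is preserved.
P3, P4, P6 → P5 is preserved.

P2, P3 → P4, P5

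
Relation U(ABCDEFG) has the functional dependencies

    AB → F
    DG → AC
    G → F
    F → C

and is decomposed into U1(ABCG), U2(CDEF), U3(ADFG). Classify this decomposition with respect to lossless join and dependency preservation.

lossy and not dependency-preserving

Lossless test (chase): Rows 1 and 3 agree on G; apply G→F and equate their F entries. Rows 1 and 3 agree on F; apply F→C and equate their C entries. No row becomes fully distinguished — the join is lossy.
Dependency preservation: the restricted closure of {AB} across the fragments never reaches {F}, so AB → F cannot be enforced without a join — not preserved.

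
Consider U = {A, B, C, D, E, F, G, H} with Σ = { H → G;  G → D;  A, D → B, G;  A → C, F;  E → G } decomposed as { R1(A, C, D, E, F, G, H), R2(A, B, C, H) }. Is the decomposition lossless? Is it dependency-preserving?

Lossless test: (A, C, H)⁺ = {A, B, C, D, F, G, H}, which contains all of one fragment — lossless.
Dependency preservation: the restricted closure of {A, D} across the fragments never reaches {B, G}, so A, D → B, G cannot be enforced without a join — not preserved.

lossless but not dependency-preserving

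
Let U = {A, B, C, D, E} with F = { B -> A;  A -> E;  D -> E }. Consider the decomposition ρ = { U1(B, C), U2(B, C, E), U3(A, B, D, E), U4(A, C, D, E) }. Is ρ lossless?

No

Chase test. Columns are A, B, C, D, E; row i has aⱼ where attribute j ∈ Ui, else bᵢⱼ.
Initial tableau (one row per fragment):
  row 1: b11 a2 a3 b14 b15
  row 2: b21 a2 a3 b24 a5
  row 3: a1 a2 b33 a4 a5
  row 4: a1 b42 a3 a4 a5
Rows 1 and 2 agree on B; apply B→A and equate their A entries.
Rows 1 and 3 agree on B; apply B→A and equate their A entries.
Rows 1 and 2 agree on A; apply A→E and equate their E entries.
No row becomes fully distinguished — the join is lossy.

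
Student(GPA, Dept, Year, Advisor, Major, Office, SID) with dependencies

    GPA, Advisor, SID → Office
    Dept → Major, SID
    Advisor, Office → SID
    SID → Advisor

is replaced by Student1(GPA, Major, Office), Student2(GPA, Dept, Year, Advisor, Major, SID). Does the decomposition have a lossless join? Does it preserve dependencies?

lossy and not dependency-preserving

Lossless test: (GPA, Major)⁺ = {GPA, Major}, which is a superkey of neither fragment — lossy.
Dependency preservation: the restricted closure of {GPA, Advisor, SID} across the fragments never reaches {Office}, so GPA, Advisor, SID → Office cannot be enforced without a join — not preserved.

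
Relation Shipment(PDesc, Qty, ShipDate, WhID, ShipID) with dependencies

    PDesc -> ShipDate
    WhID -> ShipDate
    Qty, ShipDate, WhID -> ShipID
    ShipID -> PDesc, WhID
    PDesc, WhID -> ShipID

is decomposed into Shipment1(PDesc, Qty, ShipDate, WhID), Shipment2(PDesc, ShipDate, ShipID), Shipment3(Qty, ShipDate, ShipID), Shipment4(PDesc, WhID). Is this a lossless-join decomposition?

Chase test. Columns are PDesc, Qty, ShipDate, WhID, ShipID; row i has aⱼ where attribute j ∈ Shipmenti, else bᵢⱼ.
Initial tableau (one row per fragment):
  row 1: a1 a2 a3 a4 b15
  row 2: a1 b22 a3 b24 a5
  row 3: b31 a2 a3 b34 a5
  row 4: a1 b42 b43 a4 b45
Rows 1 and 4 agree on PDesc; apply PDesc→ShipDate and equate their ShipDate entries.
Rows 2 and 3 agree on ShipID; apply ShipID→PDesc, WhID and equate their PDesc, WhID entries.
Rows 1 and 4 agree on PDesc, WhID; apply PDesc, WhID→ShipID and equate their ShipID entries.
No row becomes fully distinguished — the join is lossy.

No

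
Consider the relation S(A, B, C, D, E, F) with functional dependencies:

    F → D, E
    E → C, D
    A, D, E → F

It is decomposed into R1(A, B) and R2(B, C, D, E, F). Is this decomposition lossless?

No

Common attributes: R1 ∩ R2 = {B}.
No dependency enlarges {B}, so (B)⁺ = {B}.
The closure contains neither all of R1 = {A, B} nor all of R2 = {B, C, D, E, F}, so the common attributes are not a superkey of either fragment. The join is lossy.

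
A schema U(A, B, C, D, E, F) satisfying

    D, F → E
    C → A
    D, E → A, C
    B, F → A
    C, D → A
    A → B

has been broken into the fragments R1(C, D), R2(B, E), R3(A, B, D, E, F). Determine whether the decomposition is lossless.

Chase test. Columns are A, B, C, D, E, F; row i has aⱼ where attribute j ∈ Ri, else bᵢⱼ.
Initial tableau (one row per fragment):
  row 1: b11 b12 a3 a4 b15 b16
  row 2: b21 a2 b23 b24 a5 b26
  row 3: a1 a2 b33 a4 a5 a6
No row becomes fully distinguished — the join is lossy.

No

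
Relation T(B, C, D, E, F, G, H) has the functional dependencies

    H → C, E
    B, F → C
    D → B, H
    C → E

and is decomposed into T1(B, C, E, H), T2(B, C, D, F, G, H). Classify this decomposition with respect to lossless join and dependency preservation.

Lossless test: (B, C, H)⁺ = {B, C, E, H}, which contains all of one fragment — lossless.
Dependency preservation: every FD's attributes lie within a single fragment, so each can be enforced locally — preserved.

lossless and dependency-preserving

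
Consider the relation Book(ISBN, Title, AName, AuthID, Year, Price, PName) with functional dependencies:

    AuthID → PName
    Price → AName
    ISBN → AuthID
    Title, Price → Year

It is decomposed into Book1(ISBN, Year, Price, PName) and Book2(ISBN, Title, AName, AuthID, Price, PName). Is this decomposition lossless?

No

Common attributes: Book1 ∩ Book2 = {ISBN, Price, PName}.
Closure of {ISBN, Price, PName}: Price → AName applies, adding AName; ISBN → AuthID applies, adding AuthID. So (ISBN, Price, PName)⁺ = {ISBN, AName, AuthID, Price, PName}.
The closure contains neither all of Book1 = {ISBN, Year, Price, PName} nor all of Book2 = {ISBN, Title, AName, AuthID, Price, PName}, so the common attributes are not a superkey of either fragment. The join is lossy.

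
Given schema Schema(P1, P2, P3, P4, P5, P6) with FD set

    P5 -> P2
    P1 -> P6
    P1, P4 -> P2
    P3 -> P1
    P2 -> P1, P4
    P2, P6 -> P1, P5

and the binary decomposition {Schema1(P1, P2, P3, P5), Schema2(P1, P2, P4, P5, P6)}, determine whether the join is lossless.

Yes

Common attributes: Schema1 ∩ Schema2 = {P1, P2, P5}.
Closure of {P1, P2, P5}: P1 → P6 applies, adding P6; P2 → P1, P4 applies, adding P4. So (P1, P2, P5)⁺ = {P1, P2, P4, P5, P6}.
This closure contains every attribute of Schema2, so Schema1 ∩ Schema2 → Schema2. The join is lossless.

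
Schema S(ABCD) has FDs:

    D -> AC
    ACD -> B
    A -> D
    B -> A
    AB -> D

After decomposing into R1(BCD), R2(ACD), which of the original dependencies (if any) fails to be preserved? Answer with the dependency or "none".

D → AC lies within R2.
ACD → B: restricted closure across fragments reaches B.
A → D lies within R2.
B → A: restricted closure across fragments reaches A.
AB → D: restricted closure across fragments reaches D.
Every dependency is enforceable on the fragments, so the decomposition is dependency-preserving.

none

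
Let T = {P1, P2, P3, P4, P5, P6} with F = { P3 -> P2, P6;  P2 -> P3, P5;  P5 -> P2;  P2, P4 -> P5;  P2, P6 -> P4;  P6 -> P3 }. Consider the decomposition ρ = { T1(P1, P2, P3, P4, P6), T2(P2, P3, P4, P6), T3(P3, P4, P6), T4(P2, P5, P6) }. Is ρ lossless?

Yes

Chase test. Columns are P1, P2, P3, P4, P5, P6; row i has aⱼ where attribute j ∈ Ti, else bᵢⱼ.
Initial tableau (one row per fragment):
  row 1: a1 a2 a3 a4 b15 a6
  row 2: b21 a2 a3 a4 b25 a6
  row 3: b31 b32 a3 a4 b35 a6
  row 4: b41 a2 b43 b44 a5 a6
Rows 1 and 3 agree on P3; apply P3→P2, P6 and equate their P2, P6 entries.
Rows 1 and 2 agree on P2; apply P2→P3, P5 and equate their P3, P5 entries.
Rows 1 and 3 agree on P2; apply P2→P3, P5 and equate their P3, P5 entries.
Rows 1 and 4 agree on P2; apply P2→P3, P5 and equate their P3, P5 entries.
Rows 1 and 4 agree on P2, P6; apply P2, P6→P4 and equate their P4 entries.
Row 1 is now all distinguished symbols — the join is lossless.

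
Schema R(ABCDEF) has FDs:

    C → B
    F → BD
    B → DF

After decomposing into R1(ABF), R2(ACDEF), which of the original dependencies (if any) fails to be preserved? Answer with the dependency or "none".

none

C → B: restricted closure across fragments reaches B.
F → BD: restricted closure across fragments reaches BD.
B → DF: restricted closure across fragments reaches DF.
Every dependency is enforceable on the fragments, so the decomposition is dependency-preserving.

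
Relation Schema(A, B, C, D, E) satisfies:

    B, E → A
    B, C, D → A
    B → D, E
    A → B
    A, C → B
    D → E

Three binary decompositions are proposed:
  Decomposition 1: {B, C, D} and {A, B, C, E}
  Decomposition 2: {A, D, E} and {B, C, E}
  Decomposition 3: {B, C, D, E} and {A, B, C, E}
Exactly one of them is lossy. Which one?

Decomposition 2

Decomposition 1: common = {B, C}, closure = {A, B, C, D, E} → lossless.
Decomposition 2: common = {E}, closure = {E} → lossy.
Decomposition 3: common = {B, C, E}, closure = {A, B, C, D, E} → lossless.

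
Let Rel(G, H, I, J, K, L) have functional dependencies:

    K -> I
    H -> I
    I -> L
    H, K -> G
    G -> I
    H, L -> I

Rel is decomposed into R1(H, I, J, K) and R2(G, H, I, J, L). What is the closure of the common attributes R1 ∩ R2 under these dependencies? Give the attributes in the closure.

R1 ∩ R2 = {H, I, J}.
I → L applies, adding L
Closure: {H, I, J, L}.

H, I, J, L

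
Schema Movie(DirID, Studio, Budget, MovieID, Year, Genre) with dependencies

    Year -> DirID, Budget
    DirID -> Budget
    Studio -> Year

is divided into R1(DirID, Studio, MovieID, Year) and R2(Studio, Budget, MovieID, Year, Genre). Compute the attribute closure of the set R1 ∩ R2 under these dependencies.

R1 ∩ R2 = {Studio, MovieID, Year}.
Year → DirID, Budget applies, adding DirID, Budget
Closure: {DirID, Studio, Budget, MovieID, Year}.

DirID, Studio, Budget, MovieID, Year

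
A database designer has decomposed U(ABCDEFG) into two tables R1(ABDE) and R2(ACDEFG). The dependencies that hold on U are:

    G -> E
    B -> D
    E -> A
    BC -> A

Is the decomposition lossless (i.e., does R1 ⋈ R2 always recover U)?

Common attributes: R1 ∩ R2 = {ADE}.
No dependency enlarges {ADE}, so (ADE)⁺ = {ADE}.
The closure contains neither all of R1 = {ABDE} nor all of R2 = {ACDEFG}, so the common attributes are not a superkey of either fragment. The join is lossy.

No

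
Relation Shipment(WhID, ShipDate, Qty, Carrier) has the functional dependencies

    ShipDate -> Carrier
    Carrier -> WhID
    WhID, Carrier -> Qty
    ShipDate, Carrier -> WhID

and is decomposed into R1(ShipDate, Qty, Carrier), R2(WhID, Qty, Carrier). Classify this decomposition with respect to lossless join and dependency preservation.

Lossless test: (Qty, Carrier)⁺ = {WhID, Qty, Carrier}, which contains all of one fragment — lossless.
Dependency preservation: ShipDate, Carrier → WhID is not contained in any single fragment, but the restricted closure of its left-hand side across the fragments still reaches the right-hand side; the remaining FDs each lie inside some fragment. All dependencies are preserved.

lossless and dependency-preserving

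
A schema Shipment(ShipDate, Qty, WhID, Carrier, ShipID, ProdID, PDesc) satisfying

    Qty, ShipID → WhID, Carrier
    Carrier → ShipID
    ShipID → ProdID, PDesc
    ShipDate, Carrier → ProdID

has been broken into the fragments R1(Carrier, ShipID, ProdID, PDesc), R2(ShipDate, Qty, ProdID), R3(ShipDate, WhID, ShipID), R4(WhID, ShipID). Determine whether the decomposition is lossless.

No

Chase test. Columns are ShipDate, Qty, WhID, Carrier, ShipID, ProdID, PDesc; row i has aⱼ where attribute j ∈ Ri, else bᵢⱼ.
Initial tableau (one row per fragment):
  row 1: b11 b12 b13 a4 a5 a6 a7
  row 2: a1 a2 b23 b24 b25 a6 b27
  row 3: a1 b32 a3 b34 a5 b36 b37
  row 4: b41 b42 a3 b44 a5 b46 b47
Rows 1 and 3 agree on ShipID; apply ShipID→ProdID, PDesc and equate their ProdID, PDesc entries.
Rows 1 and 4 agree on ShipID; apply ShipID→ProdID, PDesc and equate their ProdID, PDesc entries.
No row becomes fully distinguished — the join is lossy.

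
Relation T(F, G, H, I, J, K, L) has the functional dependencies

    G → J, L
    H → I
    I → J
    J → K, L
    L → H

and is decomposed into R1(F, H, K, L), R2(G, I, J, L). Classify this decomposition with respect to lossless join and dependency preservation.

lossy but dependency-preserving

Lossless test: (L)⁺ = {H, I, J, K, L}, which is a superkey of neither fragment — lossy.
Dependency preservation: H → I; J → K, L are not contained in any single fragment, but the restricted closure of each left-hand side across the fragments still reaches the right-hand side; the remaining FDs each lie inside some fragment. All dependencies are preserved.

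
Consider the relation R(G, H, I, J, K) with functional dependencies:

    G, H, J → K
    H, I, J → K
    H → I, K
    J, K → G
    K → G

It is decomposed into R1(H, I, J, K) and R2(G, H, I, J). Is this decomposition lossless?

Common attributes: R1 ∩ R2 = {H, I, J}.
Closure of {H, I, J}: H, I, J → K applies, adding K; J, K → G applies, adding G. So (H, I, J)⁺ = {G, H, I, J, K}.
This closure contains every attribute of R1, so R1 ∩ R2 → R1. The join is lossless.

Yes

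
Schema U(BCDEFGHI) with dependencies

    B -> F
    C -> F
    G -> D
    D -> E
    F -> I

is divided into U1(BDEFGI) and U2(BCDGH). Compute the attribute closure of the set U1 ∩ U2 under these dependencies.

BDEFGI

U1 ∩ U2 = {BDG}.
B → F applies, adding F
D → E applies, adding E
F → I applies, adding I
Closure: {BDEFGI}.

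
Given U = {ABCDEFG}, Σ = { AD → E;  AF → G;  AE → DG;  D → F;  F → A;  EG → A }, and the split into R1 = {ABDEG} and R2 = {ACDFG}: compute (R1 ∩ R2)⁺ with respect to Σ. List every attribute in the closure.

ADEFG

R1 ∩ R2 = {ADG}.
AD → E applies, adding E
D → F applies, adding F
Closure: {ADEFG}.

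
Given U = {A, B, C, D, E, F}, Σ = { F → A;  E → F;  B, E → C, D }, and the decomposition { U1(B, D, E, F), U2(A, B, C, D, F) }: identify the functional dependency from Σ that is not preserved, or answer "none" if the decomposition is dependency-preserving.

B, E → C, D

Check B, E → C, D: no single fragment contains all of {B, C, D, E}, and the restricted closure of {B, E} across the fragments never reaches {C, D}.
F → A is preserved.
E → F is preserved.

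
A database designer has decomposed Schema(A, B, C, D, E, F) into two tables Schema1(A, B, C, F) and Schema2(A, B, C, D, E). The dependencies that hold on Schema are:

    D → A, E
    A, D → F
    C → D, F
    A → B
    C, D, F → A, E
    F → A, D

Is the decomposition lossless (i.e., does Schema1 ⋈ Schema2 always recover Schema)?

Common attributes: Schema1 ∩ Schema2 = {A, B, C}.
Closure of {A, B, C}: C → D, F applies, adding D, F; C, D, F → A, E applies, adding E. So (A, B, C)⁺ = {A, B, C, D, E, F}.
This closure contains every attribute of Schema1, so Schema1 ∩ Schema2 → Schema1. The join is lossless.

Yes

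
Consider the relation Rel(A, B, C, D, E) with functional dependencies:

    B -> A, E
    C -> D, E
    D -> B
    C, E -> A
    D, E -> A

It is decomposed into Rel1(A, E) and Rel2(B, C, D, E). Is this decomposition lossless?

Common attributes: Rel1 ∩ Rel2 = {E}.
No dependency enlarges {E}, so (E)⁺ = {E}.
The closure contains neither all of Rel1 = {A, E} nor all of Rel2 = {B, C, D, E}, so the common attributes are not a superkey of either fragment. The join is lossy.

No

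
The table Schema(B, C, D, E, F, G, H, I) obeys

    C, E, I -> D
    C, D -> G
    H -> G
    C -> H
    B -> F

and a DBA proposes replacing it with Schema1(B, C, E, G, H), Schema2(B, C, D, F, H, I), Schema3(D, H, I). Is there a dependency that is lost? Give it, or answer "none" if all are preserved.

C, E, I -> D

Check C, E, I → D: no single fragment contains all of {C, D, E, I}, and the restricted closure of {C, E, I} across the fragments never reaches {D}.
C, D → G is preserved.
H → G is preserved.
C → H is preserved.
B → F is preserved.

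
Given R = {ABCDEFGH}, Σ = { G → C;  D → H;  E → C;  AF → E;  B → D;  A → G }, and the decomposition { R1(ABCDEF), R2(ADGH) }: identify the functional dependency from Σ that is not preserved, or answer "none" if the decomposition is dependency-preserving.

Check G → C: no single fragment contains all of {CG}, and the restricted closure of {G} across the fragments never reaches {C}.
D → H is preserved.
E → C is preserved.
AF → E is preserved.
B → D is preserved.
A → G is preserved.

G → C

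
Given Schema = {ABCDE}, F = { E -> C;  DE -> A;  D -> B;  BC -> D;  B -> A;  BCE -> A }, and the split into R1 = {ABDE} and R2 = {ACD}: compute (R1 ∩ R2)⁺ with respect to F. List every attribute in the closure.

ABD

R1 ∩ R2 = {AD}.
D → B applies, adding B
Closure: {ABD}.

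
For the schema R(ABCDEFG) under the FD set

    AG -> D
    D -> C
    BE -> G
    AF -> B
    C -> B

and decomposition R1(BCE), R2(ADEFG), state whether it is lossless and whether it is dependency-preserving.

Lossless test: (E)⁺ = {E}, which is a superkey of neither fragment — lossy.
Dependency preservation: the restricted closure of {D} across the fragments never reaches {C}, so D → C cannot be enforced without a join — not preserved.

lossy and not dependency-preserving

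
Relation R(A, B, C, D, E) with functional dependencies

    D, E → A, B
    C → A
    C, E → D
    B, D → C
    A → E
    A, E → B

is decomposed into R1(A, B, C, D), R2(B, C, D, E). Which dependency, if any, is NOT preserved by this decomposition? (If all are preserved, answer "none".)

A → E

Check A → E: no single fragment contains all of {A, E}, and the restricted closure of {A} across the fragments never reaches {E}.
D, E → A, B is preserved.
C → A is preserved.
C, E → D is preserved.
B, D → C is preserved.
A, E → B is preserved.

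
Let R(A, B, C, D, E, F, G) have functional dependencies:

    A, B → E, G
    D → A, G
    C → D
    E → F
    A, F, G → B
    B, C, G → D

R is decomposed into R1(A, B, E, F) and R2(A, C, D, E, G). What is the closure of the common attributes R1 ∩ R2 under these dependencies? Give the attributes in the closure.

A, E, F

R1 ∩ R2 = {A, E}.
E → F applies, adding F
Closure: {A, E, F}.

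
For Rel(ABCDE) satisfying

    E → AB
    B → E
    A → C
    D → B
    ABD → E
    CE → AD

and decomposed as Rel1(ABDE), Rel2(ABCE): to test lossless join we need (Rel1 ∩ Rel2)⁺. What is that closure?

ABCDE

Rel1 ∩ Rel2 = {ABE}.
A → C applies, adding C
CE → AD applies, adding D
Closure: {ABCDE}.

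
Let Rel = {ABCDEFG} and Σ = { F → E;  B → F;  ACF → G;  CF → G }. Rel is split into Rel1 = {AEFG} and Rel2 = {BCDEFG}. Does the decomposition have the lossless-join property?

Common attributes: Rel1 ∩ Rel2 = {EFG}.
No dependency enlarges {EFG}, so (EFG)⁺ = {EFG}.
The closure contains neither all of Rel1 = {AEFG} nor all of Rel2 = {BCDEFG}, so the common attributes are not a superkey of either fragment. The join is lossy.

No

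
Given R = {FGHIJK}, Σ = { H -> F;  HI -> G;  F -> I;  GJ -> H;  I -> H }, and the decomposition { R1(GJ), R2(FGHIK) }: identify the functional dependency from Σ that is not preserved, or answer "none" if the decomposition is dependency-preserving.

Check GJ → H: no single fragment contains all of {GHJ}, and the restricted closure of {GJ} across the fragments never reaches {H}.
H → F is preserved.
HI → G is preserved.
F → I is preserved.
I → H is preserved.

GJ -> H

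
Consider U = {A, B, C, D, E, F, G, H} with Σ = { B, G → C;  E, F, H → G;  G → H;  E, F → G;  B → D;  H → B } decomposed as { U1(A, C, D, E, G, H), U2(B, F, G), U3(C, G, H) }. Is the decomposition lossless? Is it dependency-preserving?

Lossless test (chase): Rows 1 and 2 agree on G; apply G→H and equate their H entries. Rows 1 and 2 agree on H; apply H→B and equate their B entries. Rows 1 and 3 agree on H; apply H→B and equate their B entries. Rows 1 and 2 agree on B, G; apply B, G→C and equate their C entries. Rows 1 and 2 agree on B; apply B→D and equate their D entries. Rows 1 and 3 agree on B; apply B→D and equate their D entries. No row becomes fully distinguished — the join is lossy.
Dependency preservation: the restricted closure of {E, F, H} across the fragments never reaches {G}, so E, F, H → G cannot be enforced without a join — not preserved.

lossy and not dependency-preserving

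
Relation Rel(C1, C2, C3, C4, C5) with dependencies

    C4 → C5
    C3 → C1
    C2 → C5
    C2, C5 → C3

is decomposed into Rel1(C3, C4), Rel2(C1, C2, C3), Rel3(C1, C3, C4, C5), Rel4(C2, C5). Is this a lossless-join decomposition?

Chase test. Columns are C1, C2, C3, C4, C5; row i has aⱼ where attribute j ∈ Reli, else bᵢⱼ.
Initial tableau (one row per fragment):
  row 1: b11 b12 a3 a4 b15
  row 2: a1 a2 a3 b24 b25
  row 3: a1 b32 a3 a4 a5
  row 4: b41 a2 b43 b44 a5
Rows 1 and 3 agree on C4; apply C4→C5 and equate their C5 entries.
Rows 1 and 2 agree on C3; apply C3→C1 and equate their C1 entries.
Rows 2 and 4 agree on C2; apply C2→C5 and equate their C5 entries.
Rows 2 and 4 agree on C2, C5; apply C2, C5→C3 and equate their C3 entries.
Rows 1 and 4 agree on C3; apply C3→C1 and equate their C1 entries.
No row becomes fully distinguished — the join is lossy.

No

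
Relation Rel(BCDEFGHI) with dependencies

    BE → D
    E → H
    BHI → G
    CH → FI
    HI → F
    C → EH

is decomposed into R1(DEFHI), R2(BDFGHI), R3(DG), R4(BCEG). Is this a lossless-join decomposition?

Chase test. Columns are BCDEFGHI; row i has aⱼ where attribute j ∈ Ri, else bᵢⱼ.
Initial tableau (one row per fragment):
  row 1: b11 b12 a3 a4 a5 b16 a7 a8
  row 2: a1 b22 a3 b24 a5 a6 a7 a8
  row 3: b31 b32 a3 b34 b35 a6 b37 b38
  row 4: a1 a2 b43 a4 b45 a6 b47 b48
Rows 1 and 4 agree on E; apply E→H and equate their H entries.
No row becomes fully distinguished — the join is lossy.

No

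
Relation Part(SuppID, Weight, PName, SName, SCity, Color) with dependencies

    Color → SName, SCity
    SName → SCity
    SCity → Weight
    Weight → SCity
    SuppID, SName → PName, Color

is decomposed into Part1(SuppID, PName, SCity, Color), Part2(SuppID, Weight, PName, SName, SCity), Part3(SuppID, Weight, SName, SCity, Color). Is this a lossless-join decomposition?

Chase test. Columns are SuppID, Weight, PName, SName, SCity, Color; row i has aⱼ where attribute j ∈ Parti, else bᵢⱼ.
Initial tableau (one row per fragment):
  row 1: a1 b12 a3 b14 a5 a6
  row 2: a1 a2 a3 a4 a5 b26
  row 3: a1 a2 b33 a4 a5 a6
Rows 1 and 3 agree on Color; apply Color→SName, SCity and equate their SName, SCity entries.
Rows 1 and 2 agree on SCity; apply SCity→Weight and equate their Weight entries.
Rows 1 and 2 agree on SuppID, SName; apply SuppID, SName→PName, Color and equate their PName, Color entries.
Rows 1 and 3 agree on SuppID, SName; apply SuppID, SName→PName, Color and equate their PName, Color entries.
Row 1 is now all distinguished symbols — the join is lossless.

Yes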